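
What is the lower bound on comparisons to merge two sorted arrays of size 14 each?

To merge two sorted arrays of size 14, we need at least 27 comparisons in the worst case. An adversary can force every element to be compared.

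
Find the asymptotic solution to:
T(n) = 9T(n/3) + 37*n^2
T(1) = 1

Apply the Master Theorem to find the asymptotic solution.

a=9, b=3, f(n)=37*n^2. log_3(9) = 2. Case 2: T(n) = O(n^2 log n).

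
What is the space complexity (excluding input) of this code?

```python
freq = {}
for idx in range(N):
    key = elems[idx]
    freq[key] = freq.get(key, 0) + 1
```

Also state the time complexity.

Space complexity: O(n).
Auxiliary storage grows linearly with the input size n in the worst case.
Time complexity: O(n).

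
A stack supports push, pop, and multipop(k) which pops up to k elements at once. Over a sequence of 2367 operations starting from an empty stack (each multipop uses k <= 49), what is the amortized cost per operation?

Each element is pushed exactly once and popped at most once (whether by pop or as part of a multipop). So the total number of individual pops over the whole sequence is at most the number of pushes, which is at most 2367. Total work <= 2 * 2367, hence O(1) amortized per operation.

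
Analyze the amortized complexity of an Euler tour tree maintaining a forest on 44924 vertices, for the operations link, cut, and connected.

An Euler tour tree stores each tree's Euler tour as a balanced BST keyed by tour position. On 44924 vertices: link concatenates two tours via O(1) splits/joins of size <= 2*44924 (O(log n)); cut splits the tour at the two occurrences of the edge (O(log n)); connected compares BST roots (O(log n) to find the root). All O(log n) amortized.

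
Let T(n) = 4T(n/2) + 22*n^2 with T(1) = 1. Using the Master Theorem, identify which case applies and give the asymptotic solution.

a=4, b=2, f(n)=22*n^2.
log_2(4) = 2, so n^(log_b(a)) = n^2.
f(n) = Theta(n^2), so Case 2 applies.
T(n) = Theta(n^2 log n).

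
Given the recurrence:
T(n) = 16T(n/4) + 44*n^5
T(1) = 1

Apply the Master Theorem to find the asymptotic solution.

a=16, b=4, f(n)=44*n^5. log_4(16) = 2 < 5. Case 3: T(n) = O(n^5).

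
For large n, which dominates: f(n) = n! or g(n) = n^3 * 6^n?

f(n) = n! grows faster: by Stirling n! ~ (n/e)^n sqrt(2*pi*n); (n/e)^n eventually dominates n^3 * 6^n.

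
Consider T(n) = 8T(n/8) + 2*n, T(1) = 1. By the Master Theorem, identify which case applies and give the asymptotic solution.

a=8, b=8, f(n)=2*n.
log_8(8) = 1, so n^(log_b(a)) = n.
f(n) = Theta(n), so Case 2 applies.
T(n) = Theta(n log n).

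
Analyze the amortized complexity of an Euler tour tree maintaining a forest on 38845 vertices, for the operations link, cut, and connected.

An Euler tour tree stores each tree's Euler tour as a balanced BST keyed by tour position. On 38845 vertices: link concatenates two tours via O(1) splits/joins of size <= 2*38845 (O(log n)); cut splits the tour at the two occurrences of the edge (O(log n)); connected compares BST roots (O(log n) to find the root). All O(log n) amortized.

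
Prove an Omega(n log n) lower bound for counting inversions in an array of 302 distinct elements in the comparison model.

Decision-tree argument: at any leaf, the comparisons made (with transitivity) must totally order all 302 elements -- otherwise some pair (i,j) is unordered, and an adversary can present two inputs agreeing on every comparison made but with that pair flipped, changing the inversion count by 1, so the leaf's output is wrong on one of them. Hence the tree has >= 302! leaves and height >= log_2(302!) = Omega(n log n). Modified merge sort achieves O(n log n).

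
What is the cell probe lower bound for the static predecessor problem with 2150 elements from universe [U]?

The Patrascu-Thorup lower bound shows any data structure on n = 2150 elements using O(n * polylog(n)) space requires Omega(log log U) query time. van Emde Boas trees achieve O(log log U) with O(U) space.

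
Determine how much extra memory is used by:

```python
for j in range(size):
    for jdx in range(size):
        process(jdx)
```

Space complexity: O(1).
Only a constant amount of auxiliary storage is used; nothing grows with n.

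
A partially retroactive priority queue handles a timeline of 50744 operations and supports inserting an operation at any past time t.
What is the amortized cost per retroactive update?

Partially retroactive priority queues (Demaine-Iacono-Langerman) allow updates at past times with queries only at the present. With a balanced BST over the m = 50744 timeline events tracking bridges, each retroactive insert or delete is O(log m) amortized.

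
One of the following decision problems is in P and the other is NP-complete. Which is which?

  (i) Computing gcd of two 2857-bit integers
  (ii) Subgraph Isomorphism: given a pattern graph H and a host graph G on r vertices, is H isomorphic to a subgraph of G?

(i) is P: the Euclidean algorithm runs in polynomial time in the bit-length.
(ii) is NP-complete: generalizes Clique and Hamiltonian Path (pattern size is part of the input).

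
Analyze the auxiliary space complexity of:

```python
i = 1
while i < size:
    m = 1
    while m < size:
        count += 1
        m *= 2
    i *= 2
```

Space complexity: O(1).
Only a constant amount of auxiliary storage is used; nothing grows with n.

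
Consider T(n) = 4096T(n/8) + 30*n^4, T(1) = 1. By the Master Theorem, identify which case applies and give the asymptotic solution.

a=4096, b=8, f(n)=30*n^4.
log_8(4096) = 4, so n^(log_b(a)) = n^4.
f(n) = Theta(n^4), so Case 2 applies.
T(n) = Theta(n^4 log n).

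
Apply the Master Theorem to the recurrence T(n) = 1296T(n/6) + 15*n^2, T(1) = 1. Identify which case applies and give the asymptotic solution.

a=1296, b=6, f(n)=15*n^2.
log_6(1296) = 4 > 2.
Since f(n) = O(n^2) is polynomially smaller than n^4, Case 1 applies.
T(n) = Theta(n^4).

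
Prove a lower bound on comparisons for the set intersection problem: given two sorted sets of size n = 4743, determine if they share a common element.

For two sorted arrays of size n = 4743, any correct algorithm must examine Omega(n) elements. If fewer are examined, an adversary places a common element in an unexamined gap. A merge-based scan achieves O(n), so the bound is tight.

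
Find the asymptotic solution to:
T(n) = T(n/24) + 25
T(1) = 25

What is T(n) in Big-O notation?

Each step divides n by 24 and adds 25. After log_24(n) steps, T(n) = O(log n).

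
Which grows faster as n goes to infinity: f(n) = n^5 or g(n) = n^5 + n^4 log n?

f(n) = n^5 and g(n) = n^5 + n^4 log n are Theta of each other: the lower-order n^4 log n term is o(n^5); both are Theta(n^5).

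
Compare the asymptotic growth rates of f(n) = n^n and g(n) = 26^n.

f(n) = n^n grows faster: n^n / 26^n = (n/26)^n -> infinity once n > 26.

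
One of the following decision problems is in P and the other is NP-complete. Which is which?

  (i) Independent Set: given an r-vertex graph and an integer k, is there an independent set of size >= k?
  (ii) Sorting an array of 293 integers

(i) is NP-complete: complement of Clique (with k part of the input).
(ii) is P: merge sort runs in O(n log n).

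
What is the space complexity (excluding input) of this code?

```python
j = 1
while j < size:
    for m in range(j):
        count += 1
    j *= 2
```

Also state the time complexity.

Space complexity: O(1).
Only a constant amount of auxiliary storage is used; nothing grows with n.
Time complexity: O(n).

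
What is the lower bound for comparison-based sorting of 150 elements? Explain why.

A comparison-based sorting algorithm corresponds to a decision tree. With 150! possible permutations, the tree has 150! leaves. The height is at least log_2(150!) = Omega(n log n) by Stirling's approximation.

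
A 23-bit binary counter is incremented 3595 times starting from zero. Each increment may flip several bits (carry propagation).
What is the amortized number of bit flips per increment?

Bit i flips on every 2^i-th increment, so over 3595 increments bit i flips floor(3595/2^i) times. Summing over i: total flips < 2 * 3595. Amortized: < 2 = O(1) per increment.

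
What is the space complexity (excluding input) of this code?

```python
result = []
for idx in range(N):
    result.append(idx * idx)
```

Space complexity: O(n).
Auxiliary storage grows linearly with the input size n in the worst case.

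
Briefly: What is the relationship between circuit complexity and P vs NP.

A language is in P iff it has polynomial-size uniform circuit families. P/poly contains all languages decidable by polynomial-size circuits (even non-uniform). If NP is not in P/poly, then P != NP. Proving super-polynomial circuit lower bounds for an NP problem would separate P from NP.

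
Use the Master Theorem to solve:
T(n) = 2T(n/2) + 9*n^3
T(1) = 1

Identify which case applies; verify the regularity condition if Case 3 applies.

a=2, b=2, f(n)=9*n^3.
log_2(2) = 1 < 3.
f(n) = Omega(n^(1+epsilon)) for some epsilon > 0, so Case 3 is the candidate.
Regularity: a*f(n/b) = 2*9*(n/2)^3 = (2/8)*9*n^3 <= c*f(n) with c = 2/8 < 1. Satisfied.
Case 3: T(n) = Theta(n^3).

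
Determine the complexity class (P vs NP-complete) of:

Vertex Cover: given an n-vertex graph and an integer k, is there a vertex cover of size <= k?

This problem is NP-complete: one of Karp's 21 NP-complete problems (with k part of the input; for any fixed constant k it is in P).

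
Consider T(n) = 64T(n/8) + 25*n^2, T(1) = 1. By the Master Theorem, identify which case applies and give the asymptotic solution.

a=64, b=8, f(n)=25*n^2.
log_8(64) = 2, so n^(log_b(a)) = n^2.
f(n) = Theta(n^2), so Case 2 applies.
T(n) = Theta(n^2 log n).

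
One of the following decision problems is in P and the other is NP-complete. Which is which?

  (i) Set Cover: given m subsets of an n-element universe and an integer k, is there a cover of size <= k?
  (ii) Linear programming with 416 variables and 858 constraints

(i) is NP-complete: one of Karp's 21 NP-complete problems (with k part of the input).
(ii) is P: the ellipsoid and interior-point methods run in polynomial time.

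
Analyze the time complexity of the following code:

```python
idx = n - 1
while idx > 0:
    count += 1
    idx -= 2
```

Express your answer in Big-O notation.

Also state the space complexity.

Time complexity: O(n).
Space complexity: O(1).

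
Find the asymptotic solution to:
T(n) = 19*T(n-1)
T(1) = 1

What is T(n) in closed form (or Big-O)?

Each step multiplies by 19. T(n) = T(1)*19^(n-1) = 19^(n-1).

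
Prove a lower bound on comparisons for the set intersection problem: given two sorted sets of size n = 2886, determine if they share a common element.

For two sorted arrays of size n = 2886, any correct algorithm must examine Omega(n) elements. If fewer are examined, an adversary places a common element in an unexamined gap. A merge-based scan achieves O(n), so the bound is tight.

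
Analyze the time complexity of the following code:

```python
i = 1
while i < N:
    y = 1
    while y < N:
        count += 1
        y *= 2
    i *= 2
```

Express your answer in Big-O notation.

Time complexity: O(log^2 n).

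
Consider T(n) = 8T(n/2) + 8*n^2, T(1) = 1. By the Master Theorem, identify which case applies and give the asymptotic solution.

a=8, b=2, f(n)=8*n^2.
log_2(8) = 3 > 2.
Since f(n) = O(n^2) is polynomially smaller than n^3, Case 1 applies.
T(n) = Theta(n^3).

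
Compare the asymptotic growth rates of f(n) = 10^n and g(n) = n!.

g(n) = n! grows faster: by Stirling n! ~ (n/e)^n sqrt(2*pi*n); (n/e)^n eventually dominates 10^n.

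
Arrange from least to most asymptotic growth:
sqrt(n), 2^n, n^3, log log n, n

Ordered by growth rate: log log n < sqrt(n) < n < n^3 < 2^n.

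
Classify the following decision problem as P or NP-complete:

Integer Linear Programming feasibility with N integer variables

This problem is NP-complete: ILP feasibility is NP-complete (LP relaxation is in P).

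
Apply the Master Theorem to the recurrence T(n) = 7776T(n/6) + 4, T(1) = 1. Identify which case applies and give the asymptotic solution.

a=7776, b=6, f(n)=4.
log_6(7776) = 5 > 0.
Since f(n) = O(n^0) is polynomially smaller than n^5, Case 1 applies.
T(n) = Theta(n^5).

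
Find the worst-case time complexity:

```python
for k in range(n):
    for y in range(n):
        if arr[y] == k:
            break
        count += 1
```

Time complexity: O(n^2).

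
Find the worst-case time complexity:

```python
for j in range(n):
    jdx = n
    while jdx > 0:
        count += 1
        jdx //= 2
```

Time complexity: O(n log n).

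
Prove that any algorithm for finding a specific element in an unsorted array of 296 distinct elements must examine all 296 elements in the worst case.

Adversary argument: if the algorithm examines fewer than 296 elements, the adversary places the target in an unexamined position. The algorithm cannot distinguish 'not present' from 'in unexamined position'.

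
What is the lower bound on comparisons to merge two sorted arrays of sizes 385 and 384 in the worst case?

Adversary: with |385 - 384| <= 1 the inputs can be fully interleaved so that every adjacent pair in the merged output comes from different arrays. Then each of the 768 adjacent pairs must be directly compared, or the algorithm cannot determine their relative order. Standard merge meets this bound.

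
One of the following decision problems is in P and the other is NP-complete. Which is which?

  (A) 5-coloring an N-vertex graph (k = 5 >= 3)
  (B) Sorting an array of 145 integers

(A) is NP-complete: graph k-coloring for k>=3 is NP-complete by reduction from 3-SAT.
(B) is P: merge sort runs in O(n log n).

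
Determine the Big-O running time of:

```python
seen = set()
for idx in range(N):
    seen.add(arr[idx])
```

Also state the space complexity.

Time complexity: O(n).
Space complexity: O(n).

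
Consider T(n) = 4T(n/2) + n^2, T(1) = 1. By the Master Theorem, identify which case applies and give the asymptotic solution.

a=4, b=2, f(n)=n^2.
log_2(4) = 2, so n^(log_b(a)) = n^2.
f(n) = Theta(n^2), so Case 2 applies.
T(n) = Theta(n^2 log n).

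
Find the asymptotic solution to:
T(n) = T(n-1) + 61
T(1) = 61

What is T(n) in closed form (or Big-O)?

Unrolling: T(n) = T(n-1) + 61 = T(n-2) + 2*61 = ... = T(1) + (n-1)*61 = 61 + (n-1)*61 = 61n.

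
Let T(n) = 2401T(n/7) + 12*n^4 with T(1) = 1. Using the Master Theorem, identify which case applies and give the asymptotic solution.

a=2401, b=7, f(n)=12*n^4.
log_7(2401) = 4, so n^(log_b(a)) = n^4.
f(n) = Theta(n^4), so Case 2 applies.
T(n) = Theta(n^4 log n).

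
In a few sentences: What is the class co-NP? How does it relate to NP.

co-NP is the class of problems whose complement is in NP. A problem is in co-NP if 'no' instances have short proofs. NP and co-NP may or may not be equal. If NP != co-NP, then P != NP. Tautology (is a formula always true?) is in co-NP.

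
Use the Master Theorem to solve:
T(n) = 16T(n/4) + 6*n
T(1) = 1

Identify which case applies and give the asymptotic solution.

a=16, b=4, f(n)=6*n.
log_4(16) = 2 > 1.
Since f(n) = O(n^1) is polynomially smaller than n^2, Case 1 applies.
T(n) = Theta(n^2).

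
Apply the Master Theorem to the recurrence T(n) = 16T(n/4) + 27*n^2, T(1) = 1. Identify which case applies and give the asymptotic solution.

a=16, b=4, f(n)=27*n^2.
log_4(16) = 2, so n^(log_b(a)) = n^2.
f(n) = Theta(n^2), so Case 2 applies.
T(n) = Theta(n^2 log n).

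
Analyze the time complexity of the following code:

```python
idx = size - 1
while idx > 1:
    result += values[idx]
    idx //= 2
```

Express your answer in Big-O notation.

Time complexity: O(log n).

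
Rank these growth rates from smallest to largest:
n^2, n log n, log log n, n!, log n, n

Ordered by growth rate: log log n < log n < n < n log n < n^2 < n!.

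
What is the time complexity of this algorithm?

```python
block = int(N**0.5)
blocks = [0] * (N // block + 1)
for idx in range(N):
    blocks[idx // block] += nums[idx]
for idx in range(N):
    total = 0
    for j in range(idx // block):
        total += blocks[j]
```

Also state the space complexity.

Time complexity: O(n * sqrt(n)).
Space complexity: O(sqrt(n)).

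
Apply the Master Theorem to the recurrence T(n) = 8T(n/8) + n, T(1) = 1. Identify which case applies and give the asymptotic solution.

a=8, b=8, f(n)=n.
log_8(8) = 1, so n^(log_b(a)) = n.
f(n) = Theta(n), so Case 2 applies.
T(n) = Theta(n log n).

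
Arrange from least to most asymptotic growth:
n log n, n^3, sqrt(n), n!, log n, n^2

Ordered by growth rate: log n < sqrt(n) < n log n < n^2 < n^3 < n!.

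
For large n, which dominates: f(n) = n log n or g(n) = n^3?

g(n) = n^3 grows faster: n^3 / (n log n) = n^2/log n -> infinity.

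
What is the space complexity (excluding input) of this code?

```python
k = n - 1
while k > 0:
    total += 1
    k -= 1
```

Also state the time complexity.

Space complexity: O(1).
Only a constant amount of auxiliary storage is used; nothing grows with n.
Time complexity: O(n).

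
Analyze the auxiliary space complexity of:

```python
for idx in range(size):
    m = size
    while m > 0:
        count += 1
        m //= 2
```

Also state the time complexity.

Space complexity: O(1).
Only a constant amount of auxiliary storage is used; nothing grows with n.
Time complexity: O(n log n).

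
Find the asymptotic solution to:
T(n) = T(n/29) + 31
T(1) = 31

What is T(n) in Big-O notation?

Each step divides n by 29 and adds 31. After log_29(n) steps, T(n) = O(log n).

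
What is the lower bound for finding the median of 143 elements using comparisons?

To find the median of 143 elements, every element must be compared at least once, so the lower bound is Omega(n). The BFPRT algorithm achieves O(n), making this tight.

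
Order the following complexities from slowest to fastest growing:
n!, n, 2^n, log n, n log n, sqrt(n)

Ordered by growth rate: log n < sqrt(n) < n < n log n < 2^n < n!.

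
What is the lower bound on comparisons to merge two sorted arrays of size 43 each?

To merge two sorted arrays of size 43, we need at least 85 comparisons in the worst case. An adversary can force every element to be compared.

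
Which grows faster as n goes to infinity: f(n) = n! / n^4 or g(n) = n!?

g(n) = n! grows faster: the ratio n!/(n!/n^4) = n^4 -> infinity.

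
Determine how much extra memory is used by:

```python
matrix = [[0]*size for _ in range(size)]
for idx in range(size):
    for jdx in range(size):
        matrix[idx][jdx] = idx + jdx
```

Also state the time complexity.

Space complexity: O(n^2).
A 2D structure of size n x n is allocated.
Time complexity: O(n^2).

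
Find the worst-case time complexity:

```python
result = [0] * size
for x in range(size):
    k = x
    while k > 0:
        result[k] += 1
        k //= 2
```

Time complexity: O(n log n).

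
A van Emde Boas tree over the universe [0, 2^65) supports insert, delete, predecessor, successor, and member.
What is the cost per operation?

vEB recursively partitions [0, 36893488147419103232) into sqrt(u) clusters of size sqrt(u). Each operation recurses into either one cluster or the summary, never both: T(u) = T(sqrt(u)) + O(1) => T(u) = O(log log u) = O(log 65). This is worst-case, not just amortized.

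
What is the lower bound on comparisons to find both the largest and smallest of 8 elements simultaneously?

Pair elements first (floor(8/2) comparisons), then find max among winners and min among losers. Total: ceil(3*8/2) - 2 = 10 comparisons.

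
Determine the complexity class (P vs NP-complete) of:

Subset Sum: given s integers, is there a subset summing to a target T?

This problem is NP-complete: one of Karp's 21 NP-complete problems.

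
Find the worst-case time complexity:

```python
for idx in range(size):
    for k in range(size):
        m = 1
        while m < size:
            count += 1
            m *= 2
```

Time complexity: O(n^2 log n).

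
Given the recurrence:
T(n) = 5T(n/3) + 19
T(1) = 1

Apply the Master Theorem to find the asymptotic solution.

a=5, b=3, f(n)=19. log_3(5) = 1.465. Case 1 of Master Theorem: T(n) = O(n^1.465).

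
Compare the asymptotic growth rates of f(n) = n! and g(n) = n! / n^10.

f(n) = n! grows faster: the ratio n!/(n!/n^10) = n^10 -> infinity.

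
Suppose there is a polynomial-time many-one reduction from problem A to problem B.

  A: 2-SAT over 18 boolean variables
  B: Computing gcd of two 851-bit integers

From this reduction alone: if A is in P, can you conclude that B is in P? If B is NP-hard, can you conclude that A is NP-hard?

A poly-time reduction A <=_p B transfers tractability DOWN (B easy => A easy) and hardness UP (A hard => B hard), not the reverse.
From A in P, the reduction alone does NOT give B in P: any problem in P trivially reduces to SAT, yet SAT is not known to be in P.
From B NP-hard, the reduction alone does NOT give A NP-hard: again, easy problems reduce to hard ones.
(Here in fact A is P and B is P.)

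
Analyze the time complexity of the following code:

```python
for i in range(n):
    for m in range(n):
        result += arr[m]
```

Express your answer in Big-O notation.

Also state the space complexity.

Time complexity: O(n^2).
Space complexity: O(1).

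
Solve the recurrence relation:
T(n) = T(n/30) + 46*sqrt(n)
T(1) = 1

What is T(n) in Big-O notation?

Each level contributes sqrt(n/30^k). Geometric series with ratio 1/sqrt(30) < 1 sums to O(sqrt(n)).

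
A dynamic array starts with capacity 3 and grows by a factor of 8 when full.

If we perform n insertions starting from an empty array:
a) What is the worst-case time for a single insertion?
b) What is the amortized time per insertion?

(a) Worst-case single insertion: O(n) -- when the array is full at capacity c, the resize copies all c elements, and c can be Theta(n).
(b) Resizes happen at sizes 3, 24, 192, ... Total copy cost for n insertions: 3 + 24 + ... = O(n) (geometric series with ratio 1/8). Amortized cost per insertion: O(n)/n = O(1).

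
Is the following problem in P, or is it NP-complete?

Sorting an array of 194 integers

This problem is in P: merge sort runs in O(n log n).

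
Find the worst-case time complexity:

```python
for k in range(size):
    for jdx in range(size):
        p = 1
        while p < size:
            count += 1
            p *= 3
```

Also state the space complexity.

Time complexity: O(n^2 log n).
Space complexity: O(1).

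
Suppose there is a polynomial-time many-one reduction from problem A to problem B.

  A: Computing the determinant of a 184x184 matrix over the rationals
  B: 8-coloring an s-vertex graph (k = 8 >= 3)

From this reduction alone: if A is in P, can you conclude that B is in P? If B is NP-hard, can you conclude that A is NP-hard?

A poly-time reduction A <=_p B transfers tractability DOWN (B easy => A easy) and hardness UP (A hard => B hard), not the reverse.
From A in P, the reduction alone does NOT give B in P: any problem in P trivially reduces to SAT, yet SAT is not known to be in P.
From B NP-hard, the reduction alone does NOT give A NP-hard: again, easy problems reduce to hard ones.
(Here in fact A is P and B is NP-complete.)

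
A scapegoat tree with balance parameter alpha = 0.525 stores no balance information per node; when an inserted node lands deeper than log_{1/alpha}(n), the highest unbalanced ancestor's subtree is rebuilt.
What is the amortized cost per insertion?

Search/insert path is O(log n). A rebuild of a subtree of size s costs O(s), but with alpha = 0.525 at least Omega(s) insertions must have occurred in that subtree since its last rebuild. Charging O(1) of the rebuild to each such insertion gives O(log n) amortized.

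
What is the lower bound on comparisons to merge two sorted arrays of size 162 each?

To merge two sorted arrays of size 162, we need at least 323 comparisons in the worst case. An adversary can force every element to be compared.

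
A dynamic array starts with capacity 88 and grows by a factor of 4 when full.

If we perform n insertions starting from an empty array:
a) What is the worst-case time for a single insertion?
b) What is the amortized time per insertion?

(a) Worst-case single insertion: O(n) -- when the array is full at capacity c, the resize copies all c elements, and c can be Theta(n).
(b) Resizes happen at sizes 88, 352, 1408, ... Total copy cost for n insertions: 88 + 352 + ... = O(n) (geometric series with ratio 1/4). Amortized cost per insertion: O(n)/n = O(1).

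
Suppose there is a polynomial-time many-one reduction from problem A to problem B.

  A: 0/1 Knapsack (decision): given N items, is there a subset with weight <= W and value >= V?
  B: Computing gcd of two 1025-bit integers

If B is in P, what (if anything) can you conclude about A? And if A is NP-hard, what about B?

A poly-time reduction A <=_p B means any A-instance can be transformed to a B-instance in poly time.
If B is in P: compose the reduction with B's poly-time algorithm to solve A in poly time, so A is in P.
If A is NP-hard: every NP problem reduces to A, which reduces to B; composing reductions, every NP problem reduces to B, so B is NP-hard.
(Here in fact A is NP-complete and B is in P, so no such reduction is known -- its existence would imply P = NP; the analysis concerns only what the assumed reduction would or would not let you conclude.)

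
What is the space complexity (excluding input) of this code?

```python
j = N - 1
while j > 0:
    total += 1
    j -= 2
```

Space complexity: O(1).
Only a constant amount of auxiliary storage is used; nothing grows with n.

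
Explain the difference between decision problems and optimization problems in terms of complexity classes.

Decision problems have yes/no answers and are classified into P, NP, etc. Optimization problems seek the best solution. Every optimization problem has a corresponding decision version. If the decision version is NP-complete, the optimization version is NP-hard.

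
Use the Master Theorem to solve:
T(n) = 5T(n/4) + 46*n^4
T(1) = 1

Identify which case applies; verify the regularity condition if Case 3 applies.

a=5, b=4, f(n)=46*n^4.
log_4(5) = 1.161 < 4.
f(n) = Omega(n^(1.161+epsilon)) for some epsilon > 0, so Case 3 is the candidate.
Regularity: a*f(n/b) = 5*46*(n/4)^4 = (5/256)*46*n^4 <= c*f(n) with c = 5/256 < 1. Satisfied.
Case 3: T(n) = Theta(n^4).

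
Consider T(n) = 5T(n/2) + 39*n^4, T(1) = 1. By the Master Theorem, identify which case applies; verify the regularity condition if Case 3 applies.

a=5, b=2, f(n)=39*n^4.
log_2(5) = 2.322 < 4.
f(n) = Omega(n^(2.322+epsilon)) for some epsilon > 0, so Case 3 is the candidate.
Regularity: a*f(n/b) = 5*39*(n/2)^4 = (5/16)*39*n^4 <= c*f(n) with c = 5/16 < 1. Satisfied.
Case 3: T(n) = Theta(n^4).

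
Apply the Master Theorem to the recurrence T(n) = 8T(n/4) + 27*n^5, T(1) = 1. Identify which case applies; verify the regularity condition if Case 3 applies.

a=8, b=4, f(n)=27*n^5.
log_4(8) = 1.5 < 5.
f(n) = Omega(n^(1.5+epsilon)) for some epsilon > 0, so Case 3 is the candidate.
Regularity: a*f(n/b) = 8*27*(n/4)^5 = (8/1024)*27*n^5 <= c*f(n) with c = 8/1024 < 1. Satisfied.
Case 3: T(n) = Theta(n^5).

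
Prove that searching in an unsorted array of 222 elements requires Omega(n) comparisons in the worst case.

An adversary can always place the target in the last position checked. Until all 222 positions are examined, the target might be in any unchecked position. Therefore 222 comparisons are necessary.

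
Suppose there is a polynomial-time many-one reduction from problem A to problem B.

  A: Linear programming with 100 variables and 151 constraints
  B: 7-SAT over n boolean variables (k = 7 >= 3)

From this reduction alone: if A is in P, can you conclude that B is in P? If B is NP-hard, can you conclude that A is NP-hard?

A poly-time reduction A <=_p B transfers tractability DOWN (B easy => A easy) and hardness UP (A hard => B hard), not the reverse.
From A in P, the reduction alone does NOT give B in P: any problem in P trivially reduces to SAT, yet SAT is not known to be in P.
From B NP-hard, the reduction alone does NOT give A NP-hard: again, easy problems reduce to hard ones.
(Here in fact A is P and B is NP-complete.)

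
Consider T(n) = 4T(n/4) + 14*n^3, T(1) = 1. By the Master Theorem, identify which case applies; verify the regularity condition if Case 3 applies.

a=4, b=4, f(n)=14*n^3.
log_4(4) = 1 < 3.
f(n) = Omega(n^(1+epsilon)) for some epsilon > 0, so Case 3 is the candidate.
Regularity: a*f(n/b) = 4*14*(n/4)^3 = (4/64)*14*n^3 <= c*f(n) with c = 4/64 < 1. Satisfied.
Case 3: T(n) = Theta(n^3).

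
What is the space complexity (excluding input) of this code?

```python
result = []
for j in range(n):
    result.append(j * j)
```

Space complexity: O(n).
Auxiliary storage grows linearly with the input size n in the worst case.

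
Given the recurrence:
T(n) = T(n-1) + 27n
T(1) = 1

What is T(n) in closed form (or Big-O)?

Unrolling: T(n) = 1 + 27*(2 + 3 + ... + n) = 1 + 27*(n(n+1)/2 - 1) = O(n^2).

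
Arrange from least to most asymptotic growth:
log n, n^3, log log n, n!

Ordered by growth rate: log log n < log n < n^3 < n!.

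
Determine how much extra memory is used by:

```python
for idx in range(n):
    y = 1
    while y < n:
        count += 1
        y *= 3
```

Space complexity: O(1).
Only a constant amount of auxiliary storage is used; nothing grows with n.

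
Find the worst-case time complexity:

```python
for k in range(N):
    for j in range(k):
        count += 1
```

Time complexity: O(n^2).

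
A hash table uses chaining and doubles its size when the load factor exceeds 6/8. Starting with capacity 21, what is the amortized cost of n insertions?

Rehashing occurs when load exceeds 6/8. Total rehash cost is geometric series summing to O(n). Each insertion itself is O(1). Amortized: O(1).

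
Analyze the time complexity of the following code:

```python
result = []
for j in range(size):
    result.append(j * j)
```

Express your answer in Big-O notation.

Time complexity: O(n).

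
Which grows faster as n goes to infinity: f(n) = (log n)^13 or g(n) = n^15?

g(n) = n^15 grows faster: any positive polynomial dominates any polylog.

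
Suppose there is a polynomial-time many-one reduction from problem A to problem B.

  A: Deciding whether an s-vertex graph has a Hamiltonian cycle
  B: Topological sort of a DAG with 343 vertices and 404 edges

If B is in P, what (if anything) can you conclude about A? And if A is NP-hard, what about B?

A poly-time reduction A <=_p B means any A-instance can be transformed to a B-instance in poly time.
If B is in P: compose the reduction with B's poly-time algorithm to solve A in poly time, so A is in P.
If A is NP-hard: every NP problem reduces to A, which reduces to B; composing reductions, every NP problem reduces to B, so B is NP-hard.
(Here in fact A is NP-complete and B is in P, so no such reduction is known -- its existence would imply P = NP; the analysis concerns only what the assumed reduction would or would not let you conclude.)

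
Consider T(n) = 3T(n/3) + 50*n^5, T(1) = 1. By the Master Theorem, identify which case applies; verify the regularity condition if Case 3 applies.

a=3, b=3, f(n)=50*n^5.
log_3(3) = 1 < 5.
f(n) = Omega(n^(1+epsilon)) for some epsilon > 0, so Case 3 is the candidate.
Regularity: a*f(n/b) = 3*50*(n/3)^5 = (3/243)*50*n^5 <= c*f(n) with c = 3/243 < 1. Satisfied.
Case 3: T(n) = Theta(n^5).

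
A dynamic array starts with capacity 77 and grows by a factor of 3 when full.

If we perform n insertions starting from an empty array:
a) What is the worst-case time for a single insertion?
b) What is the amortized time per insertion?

(a) Worst-case single insertion: O(n) -- when the array is full at capacity c, the resize copies all c elements, and c can be Theta(n).
(b) Resizes happen at sizes 77, 231, 693, ... Total copy cost for n insertions: 77 + 231 + ... = O(n) (geometric series with ratio 1/3). Amortized cost per insertion: O(n)/n = O(1).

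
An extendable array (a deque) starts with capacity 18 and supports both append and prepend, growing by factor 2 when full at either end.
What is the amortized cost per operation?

Growth at either end copies all elements; capacities form a geometric sequence with ratio 2, so total copy cost over n operations is O(n) (two geometric series). Amortized O(1).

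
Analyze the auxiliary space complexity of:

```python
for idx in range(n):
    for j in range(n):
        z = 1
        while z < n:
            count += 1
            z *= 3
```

Space complexity: O(1).
Only a constant amount of auxiliary storage is used; nothing grows with n.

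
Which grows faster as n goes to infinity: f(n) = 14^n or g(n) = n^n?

g(n) = n^n grows faster: n^n / 14^n = (n/14)^n -> infinity once n > 14.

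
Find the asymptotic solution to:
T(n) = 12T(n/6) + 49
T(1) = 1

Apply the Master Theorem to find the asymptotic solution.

a=12, b=6, f(n)=49. log_6(12) = 1.387. Case 1 of Master Theorem: T(n) = O(n^1.387).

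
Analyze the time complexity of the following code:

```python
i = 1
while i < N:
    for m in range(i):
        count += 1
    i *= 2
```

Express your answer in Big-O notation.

Time complexity: O(n).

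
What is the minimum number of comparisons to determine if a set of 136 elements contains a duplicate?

Determining if 136 elements are all distinct requires Omega(n log n) comparisons in the comparison model. This follows from the element distinctness lower bound.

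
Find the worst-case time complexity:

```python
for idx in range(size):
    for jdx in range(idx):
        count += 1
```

Time complexity: O(n^2).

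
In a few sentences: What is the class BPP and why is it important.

BPP (Bounded-error Probabilistic Polynomial time) is the class of problems solvable by a randomized algorithm in polynomial time with error probability at most 1/3. BPP contains P and is contained in PSPACE. It is widely conjectured that P = BPP, meaning randomness does not help for decision problems.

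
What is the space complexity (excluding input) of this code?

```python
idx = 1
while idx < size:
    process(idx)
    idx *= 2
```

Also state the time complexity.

Space complexity: O(1).
Only a constant amount of auxiliary storage is used; nothing grows with n.
Time complexity: O(log n).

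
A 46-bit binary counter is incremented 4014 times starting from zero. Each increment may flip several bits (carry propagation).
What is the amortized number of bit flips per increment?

Bit i flips on every 2^i-th increment, so over 4014 increments bit i flips floor(4014/2^i) times. Summing over i: total flips < 2 * 4014. Amortized: < 2 = O(1) per increment.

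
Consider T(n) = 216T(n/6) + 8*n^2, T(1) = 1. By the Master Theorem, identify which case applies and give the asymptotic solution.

a=216, b=6, f(n)=8*n^2.
log_6(216) = 3 > 2.
Since f(n) = O(n^2) is polynomially smaller than n^3, Case 1 applies.
T(n) = Theta(n^3).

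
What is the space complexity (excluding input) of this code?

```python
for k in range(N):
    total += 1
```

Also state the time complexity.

Space complexity: O(1).
Only a constant amount of auxiliary storage is used; nothing grows with n.
Time complexity: O(n).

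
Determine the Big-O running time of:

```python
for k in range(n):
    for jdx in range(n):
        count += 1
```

Time complexity: O(n^2).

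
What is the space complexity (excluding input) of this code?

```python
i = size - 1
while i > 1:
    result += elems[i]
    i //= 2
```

Space complexity: O(1).
Only a constant amount of auxiliary storage is used; nothing grows with n.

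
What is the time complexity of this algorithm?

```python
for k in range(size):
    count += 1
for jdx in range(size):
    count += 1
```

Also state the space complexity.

Time complexity: O(n).
Space complexity: O(1).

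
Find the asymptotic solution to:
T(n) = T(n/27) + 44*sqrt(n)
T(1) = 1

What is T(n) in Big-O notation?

Each level contributes sqrt(n/27^k). Geometric series with ratio 1/sqrt(27) < 1 sums to O(sqrt(n)).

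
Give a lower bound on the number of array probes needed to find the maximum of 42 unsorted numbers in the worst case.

Adversary: any unprobed cell could hold a value larger than everything seen so far. If fewer than 42 cells are probed, the adversary places the max in an unprobed cell. So all 42 cells must be examined; together with 42-1 comparisons this is tight.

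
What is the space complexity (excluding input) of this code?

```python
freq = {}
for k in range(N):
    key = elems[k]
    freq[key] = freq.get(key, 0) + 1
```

Space complexity: O(n).
Auxiliary storage grows linearly with the input size n in the worst case.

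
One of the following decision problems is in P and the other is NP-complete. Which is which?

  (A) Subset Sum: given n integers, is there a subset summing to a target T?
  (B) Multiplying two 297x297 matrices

(A) is NP-complete: one of Karp's 21 NP-complete problems.
(B) is P: the schoolbook algorithm runs in O(n^3).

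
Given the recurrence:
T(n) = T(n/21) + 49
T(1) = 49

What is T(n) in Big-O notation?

Each step divides n by 21 and adds 49. After log_21(n) steps, T(n) = O(log n).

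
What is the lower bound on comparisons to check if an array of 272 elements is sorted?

To verify 272 elements are sorted, we must compare each consecutive pair. Skipping any pair allows an adversary to swap them. Therefore 271 comparisons are necessary and sufficient.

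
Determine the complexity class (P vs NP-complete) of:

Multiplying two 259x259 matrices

This problem is in P: the schoolbook algorithm runs in O(n^3).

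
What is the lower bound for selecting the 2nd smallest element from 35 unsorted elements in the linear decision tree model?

Selecting the 2nd smallest of 35 elements requires Omega(n) comparisons. Every element must be compared at least once. The BFPRT algorithm achieves O(n), making this tight.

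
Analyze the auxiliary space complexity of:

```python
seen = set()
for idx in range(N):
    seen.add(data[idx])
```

Space complexity: O(n).
Auxiliary storage grows linearly with the input size n in the worst case.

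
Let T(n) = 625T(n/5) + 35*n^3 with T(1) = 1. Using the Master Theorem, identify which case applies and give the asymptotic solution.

a=625, b=5, f(n)=35*n^3.
log_5(625) = 4 > 3.
Since f(n) = O(n^3) is polynomially smaller than n^4, Case 1 applies.
T(n) = Theta(n^4).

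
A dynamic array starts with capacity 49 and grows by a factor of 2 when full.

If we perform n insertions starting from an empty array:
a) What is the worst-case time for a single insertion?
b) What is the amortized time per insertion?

(a) Worst-case single insertion: O(n) -- when the array is full at capacity c, the resize copies all c elements, and c can be Theta(n).
(b) Resizes happen at sizes 49, 98, 196, ... Total copy cost for n insertions: 49 + 98 + ... = O(n) (geometric series with ratio 1/2). Amortized cost per insertion: O(n)/n = O(1).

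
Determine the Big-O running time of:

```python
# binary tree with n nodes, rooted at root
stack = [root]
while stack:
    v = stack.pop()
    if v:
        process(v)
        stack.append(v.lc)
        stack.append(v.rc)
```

Time complexity: O(n).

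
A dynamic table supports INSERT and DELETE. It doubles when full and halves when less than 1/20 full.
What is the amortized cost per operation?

Using potential function Phi = |2*num_items - table_size| when load > 1/2, and Phi = table_size/2 - num_items otherwise. The gap of 1/20 vs 1/2 for shrinking prevents thrashing. Both insert and delete have O(1) amortized cost.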